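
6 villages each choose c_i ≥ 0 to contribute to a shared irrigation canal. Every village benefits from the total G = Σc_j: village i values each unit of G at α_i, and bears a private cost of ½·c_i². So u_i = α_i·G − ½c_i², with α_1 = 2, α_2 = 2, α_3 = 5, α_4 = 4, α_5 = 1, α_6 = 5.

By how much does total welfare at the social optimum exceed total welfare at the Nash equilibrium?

Village i's FOC: ∂u_i/∂c_i = α_i − c_i = 0, so c_i* = α_i.
NE contributions = (2, 2, 5, 4, 1, 5); G = 19.
W^NE = (Σα)·G − ½Σα_i² = 19² − ½·75 = 323.5.
Planner sets c_i = Σα_j = 19 for every i, so G^SO = 6·19 = 114.
W^SO = (Σα)·G^SO − ½·6·(Σα)² = (6/2)·19² = 1083.
Deadweight loss = W^SO − W^NE = 759.5.

759.5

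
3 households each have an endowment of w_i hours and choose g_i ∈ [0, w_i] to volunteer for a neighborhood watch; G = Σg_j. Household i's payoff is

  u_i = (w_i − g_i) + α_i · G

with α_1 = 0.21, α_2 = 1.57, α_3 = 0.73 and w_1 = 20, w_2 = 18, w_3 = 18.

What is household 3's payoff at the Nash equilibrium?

∂u_i/∂g_i = α_i − 1, so household i contributes w_i if α_i > 1, else 0.
α_i > 1 for i ∈ {2}; NE contributions (0, 18, 0), G = 18.
u_3 = (18 − 0) + 0.73·18 = 31.14.

31.14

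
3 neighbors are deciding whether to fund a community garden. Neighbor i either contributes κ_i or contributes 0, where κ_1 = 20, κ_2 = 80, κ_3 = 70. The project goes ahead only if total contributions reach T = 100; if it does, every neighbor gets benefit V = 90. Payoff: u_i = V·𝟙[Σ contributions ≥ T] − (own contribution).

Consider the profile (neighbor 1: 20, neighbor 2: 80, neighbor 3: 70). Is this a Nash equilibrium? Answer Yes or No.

Total = 170 ≥ 100: provided.
Neighbor 1 (pledges 20, payoff 70): dropping to 0 → total 150, payoff 90. Profitable deviation.

No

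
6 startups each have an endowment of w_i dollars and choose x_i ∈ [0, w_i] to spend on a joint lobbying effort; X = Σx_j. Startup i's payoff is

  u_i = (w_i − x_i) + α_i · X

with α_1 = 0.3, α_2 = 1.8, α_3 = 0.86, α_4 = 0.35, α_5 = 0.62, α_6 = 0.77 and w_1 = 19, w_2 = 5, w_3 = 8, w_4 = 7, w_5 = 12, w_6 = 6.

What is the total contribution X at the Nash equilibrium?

∂u_i/∂x_i = α_i − 1, so startup i contributes w_i if α_i > 1, else 0.
α_i > 1 for i ∈ {2}; NE contributions (0, 5, 0, 0, 0, 0), X = 5.

5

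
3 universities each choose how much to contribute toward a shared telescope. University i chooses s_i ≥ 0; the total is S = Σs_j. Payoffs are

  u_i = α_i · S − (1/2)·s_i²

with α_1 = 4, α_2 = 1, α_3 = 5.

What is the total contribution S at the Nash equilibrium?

University i's FOC: ∂u_i/∂s_i = α_i − s_i = 0, so s_i* = α_i.
NE contributions = (4, 1, 5); S = 10.

10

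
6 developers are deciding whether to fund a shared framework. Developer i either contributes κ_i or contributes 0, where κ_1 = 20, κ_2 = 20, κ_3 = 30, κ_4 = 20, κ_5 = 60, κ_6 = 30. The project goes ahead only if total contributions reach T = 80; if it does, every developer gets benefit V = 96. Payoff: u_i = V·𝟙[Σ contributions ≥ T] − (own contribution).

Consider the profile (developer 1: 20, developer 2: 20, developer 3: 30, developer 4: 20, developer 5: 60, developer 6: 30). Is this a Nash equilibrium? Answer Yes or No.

Total = 180 ≥ 80: provided.
Developer 1 (pledges 20, payoff 76): dropping to 0 → total 160, payoff 96. Profitable deviation.

No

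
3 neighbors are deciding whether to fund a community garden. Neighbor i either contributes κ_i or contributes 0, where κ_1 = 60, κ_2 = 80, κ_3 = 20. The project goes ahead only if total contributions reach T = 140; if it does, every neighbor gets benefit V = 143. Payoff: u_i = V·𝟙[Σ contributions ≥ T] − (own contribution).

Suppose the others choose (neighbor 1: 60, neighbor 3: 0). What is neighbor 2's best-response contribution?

Others' total = 60. Contributing 80 brings total to 140 ≥ 140: gain V − κ_2 = 63.
Best response: 80.

80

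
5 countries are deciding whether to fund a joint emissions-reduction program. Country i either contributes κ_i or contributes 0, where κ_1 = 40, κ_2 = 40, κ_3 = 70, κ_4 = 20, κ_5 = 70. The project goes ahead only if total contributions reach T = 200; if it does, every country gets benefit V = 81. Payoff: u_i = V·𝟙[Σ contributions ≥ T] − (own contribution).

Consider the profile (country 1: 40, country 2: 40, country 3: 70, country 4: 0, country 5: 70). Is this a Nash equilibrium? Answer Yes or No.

Total = 220 ≥ 200: provided.
Country 1 (pledges 40, payoff 41): dropping to 0 → total 180, payoff 0. No gain.
Country 2 (pledges 40, payoff 41): dropping to 0 → total 180, payoff 0. No gain.
Country 3 (pledges 70, payoff 11): dropping to 0 → total 150, payoff 0. No gain.
Country 4 (pledges 0, payoff 81): pledging 20 → total 240, payoff 61. No gain.
Country 5 (pledges 70, payoff 11): dropping to 0 → total 150, payoff 0. No gain.

Yes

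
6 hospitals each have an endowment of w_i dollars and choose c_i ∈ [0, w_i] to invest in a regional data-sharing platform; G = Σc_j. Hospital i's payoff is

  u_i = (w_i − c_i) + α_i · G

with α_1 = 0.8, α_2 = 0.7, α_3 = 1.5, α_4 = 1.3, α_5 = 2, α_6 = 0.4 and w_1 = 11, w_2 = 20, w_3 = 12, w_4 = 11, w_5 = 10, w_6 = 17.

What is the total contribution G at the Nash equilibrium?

33

∂u_i/∂c_i = α_i − 1, so hospital i contributes w_i if α_i > 1, else 0.
α_i > 1 for i ∈ {3, 4, 5}; NE contributions (0, 0, 12, 11, 10, 0), G = 33.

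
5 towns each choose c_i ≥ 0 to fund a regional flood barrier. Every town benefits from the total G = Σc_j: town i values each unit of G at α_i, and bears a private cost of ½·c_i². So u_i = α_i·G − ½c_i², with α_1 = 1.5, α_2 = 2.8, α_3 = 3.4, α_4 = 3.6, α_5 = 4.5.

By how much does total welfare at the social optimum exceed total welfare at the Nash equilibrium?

Town i's FOC: ∂u_i/∂c_i = α_i − c_i = 0, so c_i* = α_i.
NE contributions = (1.5, 2.8, 3.4, 3.6, 4.5); G = 15.8.
W^NE = (Σα)·G − ½Σα_i² = 15.8² − ½·54.86 = 222.21.
Planner sets c_i = Σα_j = 15.8 for every i, so G^SO = 5·15.8 = 79.
W^SO = (Σα)·G^SO − ½·5·(Σα)² = (5/2)·15.8² = 624.1.
Deadweight loss = W^SO − W^NE = 401.89.

401.89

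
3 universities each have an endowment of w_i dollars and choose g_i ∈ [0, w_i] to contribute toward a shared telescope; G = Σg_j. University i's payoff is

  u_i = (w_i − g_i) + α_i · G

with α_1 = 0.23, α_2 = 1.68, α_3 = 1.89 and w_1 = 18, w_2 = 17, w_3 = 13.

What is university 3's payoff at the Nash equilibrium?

∂u_i/∂g_i = α_i − 1, so university i contributes w_i if α_i > 1, else 0.
α_i > 1 for i ∈ {2, 3}; NE contributions (0, 17, 13), G = 30.
u_3 = (13 − 13) + 1.89·30 = 56.7.

56.7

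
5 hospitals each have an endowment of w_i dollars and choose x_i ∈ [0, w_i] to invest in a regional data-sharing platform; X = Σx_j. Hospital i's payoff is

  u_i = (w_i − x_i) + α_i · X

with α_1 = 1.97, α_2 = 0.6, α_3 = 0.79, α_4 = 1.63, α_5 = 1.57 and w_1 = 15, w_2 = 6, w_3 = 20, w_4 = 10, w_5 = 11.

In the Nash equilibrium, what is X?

36

∂u_i/∂x_i = α_i − 1, so hospital i contributes w_i if α_i > 1, else 0.
α_i > 1 for i ∈ {1, 4, 5}; NE contributions (15, 0, 0, 10, 11), X = 36.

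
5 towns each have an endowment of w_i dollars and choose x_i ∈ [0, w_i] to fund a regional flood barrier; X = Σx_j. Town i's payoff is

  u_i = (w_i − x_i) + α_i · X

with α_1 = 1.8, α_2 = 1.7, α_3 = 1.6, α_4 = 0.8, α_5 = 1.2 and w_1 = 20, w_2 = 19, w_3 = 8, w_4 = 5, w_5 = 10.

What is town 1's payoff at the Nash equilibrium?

102.6

∂u_i/∂x_i = α_i − 1, so town i contributes w_i if α_i > 1, else 0.
α_i > 1 for i ∈ {1, 2, 3, 5}; NE contributions (20, 19, 8, 0, 10), X = 57.
u_1 = (20 − 20) + 1.8·57 = 102.6.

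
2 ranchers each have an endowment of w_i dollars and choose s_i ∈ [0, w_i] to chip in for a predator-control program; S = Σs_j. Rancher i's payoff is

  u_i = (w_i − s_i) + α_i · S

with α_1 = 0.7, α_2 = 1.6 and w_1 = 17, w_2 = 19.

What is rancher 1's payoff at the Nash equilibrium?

30.3

∂u_i/∂s_i = α_i − 1, so rancher i contributes w_i if α_i > 1, else 0.
α_i > 1 for i ∈ {2}; NE contributions (0, 19), S = 19.
u_1 = (17 − 0) + 0.7·19 = 30.3.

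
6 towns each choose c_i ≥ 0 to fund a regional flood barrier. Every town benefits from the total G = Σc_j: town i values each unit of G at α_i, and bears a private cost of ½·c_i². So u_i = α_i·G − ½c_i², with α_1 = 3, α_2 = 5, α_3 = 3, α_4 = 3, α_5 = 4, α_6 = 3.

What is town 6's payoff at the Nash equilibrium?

58.5

Town i's FOC: ∂u_i/∂c_i = α_i − c_i = 0, so c_i* = α_i.
NE contributions = (3, 5, 3, 3, 4, 3); G = 21.
u_6 = α_6·G − ½·(c_6)² = 3·21 − ½·3² = 58.5.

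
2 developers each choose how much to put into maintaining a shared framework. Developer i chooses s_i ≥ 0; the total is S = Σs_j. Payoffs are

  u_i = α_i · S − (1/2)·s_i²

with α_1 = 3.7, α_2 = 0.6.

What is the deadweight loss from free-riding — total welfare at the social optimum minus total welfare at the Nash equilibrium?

7.025

Developer i's FOC: ∂u_i/∂s_i = α_i − s_i = 0, so s_i* = α_i.
NE contributions = (3.7, 0.6); S = 4.3.
W^NE = (Σα)·S − ½Σα_i² = 4.3² − ½·14.05 = 11.465.
Planner sets s_i = Σα_j = 4.3 for every i, so S^SO = 2·4.3 = 8.6.
W^SO = (Σα)·S^SO − ½·2·(Σα)² = (2/2)·4.3² = 18.49.
Deadweight loss = W^SO − W^NE = 7.025.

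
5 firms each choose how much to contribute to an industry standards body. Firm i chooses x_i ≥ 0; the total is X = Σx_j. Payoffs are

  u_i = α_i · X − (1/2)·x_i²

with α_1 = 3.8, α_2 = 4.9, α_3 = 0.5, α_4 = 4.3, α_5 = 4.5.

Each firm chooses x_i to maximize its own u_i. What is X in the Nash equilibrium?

Firm i's FOC: ∂u_i/∂x_i = α_i − x_i = 0, so x_i* = α_i.
NE contributions = (3.8, 4.9, 0.5, 4.3, 4.5); X = 18.

18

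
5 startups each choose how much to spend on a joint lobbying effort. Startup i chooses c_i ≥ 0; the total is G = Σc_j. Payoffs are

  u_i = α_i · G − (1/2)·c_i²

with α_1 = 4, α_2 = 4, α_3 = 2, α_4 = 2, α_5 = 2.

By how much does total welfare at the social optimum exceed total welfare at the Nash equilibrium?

Startup i's FOC: ∂u_i/∂c_i = α_i − c_i = 0, so c_i* = α_i.
NE contributions = (4, 4, 2, 2, 2); G = 14.
W^NE = (Σα)·G − ½Σα_i² = 14² − ½·44 = 174.
Planner sets c_i = Σα_j = 14 for every i, so G^SO = 5·14 = 70.
W^SO = (Σα)·G^SO − ½·5·(Σα)² = (5/2)·14² = 490.
Deadweight loss = W^SO − W^NE = 316.

316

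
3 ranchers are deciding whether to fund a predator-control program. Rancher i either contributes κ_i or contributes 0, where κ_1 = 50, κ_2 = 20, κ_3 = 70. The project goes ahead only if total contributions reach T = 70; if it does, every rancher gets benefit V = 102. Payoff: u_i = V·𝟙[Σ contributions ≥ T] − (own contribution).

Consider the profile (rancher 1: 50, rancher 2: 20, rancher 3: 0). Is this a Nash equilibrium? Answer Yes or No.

Total = 70 ≥ 70: provided.
Rancher 1 (pledges 50, payoff 52): dropping to 0 → total 20, payoff 0. No gain.
Rancher 2 (pledges 20, payoff 82): dropping to 0 → total 50, payoff 0. No gain.
Rancher 3 (pledges 0, payoff 102): pledging 70 → total 140, payoff 32. No gain.

Yes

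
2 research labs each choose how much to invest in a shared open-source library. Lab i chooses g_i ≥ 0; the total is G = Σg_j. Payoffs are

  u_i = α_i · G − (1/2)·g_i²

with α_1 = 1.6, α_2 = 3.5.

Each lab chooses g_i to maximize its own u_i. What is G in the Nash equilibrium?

5.1

Lab i's FOC: ∂u_i/∂g_i = α_i − g_i = 0, so g_i* = α_i.
NE contributions = (1.6, 3.5); G = 5.1.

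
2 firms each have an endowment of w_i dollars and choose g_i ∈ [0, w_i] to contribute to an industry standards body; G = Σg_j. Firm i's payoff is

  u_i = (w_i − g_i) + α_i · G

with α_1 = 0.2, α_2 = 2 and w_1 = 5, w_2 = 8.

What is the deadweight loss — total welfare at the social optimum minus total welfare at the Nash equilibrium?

6

∂u_i/∂g_i = α_i − 1, so firm i contributes w_i if α_i > 1, else 0.
α_i > 1 for i ∈ {2}; NE contributions (0, 8), G = 8.
W^NE = Σw_i − G^NE + (Σα_i)·G^NE = 13 + 1.2·8 = 22.6.
Planner: ∂(Σu_j)/∂g_i = Σα_j − 1 = 1.2 > 0, so everyone contributes w_i; G^SO = 13, W^SO = 13 + 1.2·13 = 28.6.
Deadweight loss = 6.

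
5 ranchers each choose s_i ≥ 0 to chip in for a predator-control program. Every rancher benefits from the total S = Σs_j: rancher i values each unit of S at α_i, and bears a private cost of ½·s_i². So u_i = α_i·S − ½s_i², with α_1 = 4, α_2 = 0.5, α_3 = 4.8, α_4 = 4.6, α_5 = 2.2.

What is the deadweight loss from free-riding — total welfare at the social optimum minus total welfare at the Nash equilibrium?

421.46

Rancher i's FOC: ∂u_i/∂s_i = α_i − s_i = 0, so s_i* = α_i.
NE contributions = (4, 0.5, 4.8, 4.6, 2.2); S = 16.1.
W^NE = (Σα)·S − ½Σα_i² = 16.1² − ½·65.29 = 226.565.
Planner sets s_i = Σα_j = 16.1 for every i, so S^SO = 5·16.1 = 80.5.
W^SO = (Σα)·S^SO − ½·5·(Σα)² = (5/2)·16.1² = 648.025.
Deadweight loss = W^SO − W^NE = 421.46.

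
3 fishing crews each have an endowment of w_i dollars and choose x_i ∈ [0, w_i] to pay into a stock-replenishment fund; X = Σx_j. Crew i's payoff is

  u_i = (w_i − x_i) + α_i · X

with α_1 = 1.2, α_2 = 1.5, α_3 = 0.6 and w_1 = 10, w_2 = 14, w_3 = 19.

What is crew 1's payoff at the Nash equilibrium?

∂u_i/∂x_i = α_i − 1, so crew i contributes w_i if α_i > 1, else 0.
α_i > 1 for i ∈ {1, 2}; NE contributions (10, 14, 0), X = 24.
u_1 = (10 − 10) + 1.2·24 = 28.8.

28.8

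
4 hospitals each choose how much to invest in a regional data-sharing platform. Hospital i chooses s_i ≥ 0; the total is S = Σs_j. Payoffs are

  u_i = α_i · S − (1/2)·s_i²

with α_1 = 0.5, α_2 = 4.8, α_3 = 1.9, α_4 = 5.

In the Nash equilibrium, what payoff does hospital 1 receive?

5.975

Hospital i's FOC: ∂u_i/∂s_i = α_i − s_i = 0, so s_i* = α_i.
NE contributions = (0.5, 4.8, 1.9, 5); S = 12.2.
u_1 = α_1·S − ½·(s_1)² = 0.5·12.2 − ½·0.5² = 5.975.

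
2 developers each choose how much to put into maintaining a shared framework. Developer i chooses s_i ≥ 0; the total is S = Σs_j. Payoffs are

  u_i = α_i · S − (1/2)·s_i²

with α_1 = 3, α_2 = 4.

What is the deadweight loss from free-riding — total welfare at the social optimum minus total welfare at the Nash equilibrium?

12.5

Developer i's FOC: ∂u_i/∂s_i = α_i − s_i = 0, so s_i* = α_i.
NE contributions = (3, 4); S = 7.
W^NE = (Σα)·S − ½Σα_i² = 7² − ½·25 = 36.5.
Planner sets s_i = Σα_j = 7 for every i, so S^SO = 2·7 = 14.
W^SO = (Σα)·S^SO − ½·2·(Σα)² = (2/2)·7² = 49.
Deadweight loss = W^SO − W^NE = 12.5.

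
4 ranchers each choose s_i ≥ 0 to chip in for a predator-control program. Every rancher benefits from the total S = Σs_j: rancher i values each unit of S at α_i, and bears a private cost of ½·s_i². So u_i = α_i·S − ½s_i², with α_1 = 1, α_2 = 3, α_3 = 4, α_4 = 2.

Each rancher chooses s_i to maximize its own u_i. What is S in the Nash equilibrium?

Rancher i's FOC: ∂u_i/∂s_i = α_i − s_i = 0, so s_i* = α_i.
NE contributions = (1, 3, 4, 2); S = 10.

10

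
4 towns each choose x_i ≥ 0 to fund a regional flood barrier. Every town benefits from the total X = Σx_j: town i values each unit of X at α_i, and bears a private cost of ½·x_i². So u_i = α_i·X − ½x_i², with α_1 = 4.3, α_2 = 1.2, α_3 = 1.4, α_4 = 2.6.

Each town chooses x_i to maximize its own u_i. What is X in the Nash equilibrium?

Town i's FOC: ∂u_i/∂x_i = α_i − x_i = 0, so x_i* = α_i.
NE contributions = (4.3, 1.2, 1.4, 2.6); X = 9.5.

9.5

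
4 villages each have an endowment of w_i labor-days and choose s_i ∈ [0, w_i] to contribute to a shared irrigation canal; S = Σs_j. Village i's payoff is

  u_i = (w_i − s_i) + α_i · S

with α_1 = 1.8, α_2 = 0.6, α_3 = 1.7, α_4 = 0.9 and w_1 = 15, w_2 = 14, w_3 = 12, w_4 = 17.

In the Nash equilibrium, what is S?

∂u_i/∂s_i = α_i − 1, so village i contributes w_i if α_i > 1, else 0.
α_i > 1 for i ∈ {1, 3}; NE contributions (15, 0, 12, 0), S = 27.

27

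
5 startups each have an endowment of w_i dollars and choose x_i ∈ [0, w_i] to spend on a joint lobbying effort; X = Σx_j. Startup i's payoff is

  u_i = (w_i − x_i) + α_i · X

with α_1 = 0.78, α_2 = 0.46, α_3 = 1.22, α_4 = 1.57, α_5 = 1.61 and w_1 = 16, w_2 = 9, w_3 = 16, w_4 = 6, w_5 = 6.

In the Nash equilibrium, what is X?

28

∂u_i/∂x_i = α_i − 1, so startup i contributes w_i if α_i > 1, else 0.
α_i > 1 for i ∈ {3, 4, 5}; NE contributions (0, 0, 16, 6, 6), X = 28.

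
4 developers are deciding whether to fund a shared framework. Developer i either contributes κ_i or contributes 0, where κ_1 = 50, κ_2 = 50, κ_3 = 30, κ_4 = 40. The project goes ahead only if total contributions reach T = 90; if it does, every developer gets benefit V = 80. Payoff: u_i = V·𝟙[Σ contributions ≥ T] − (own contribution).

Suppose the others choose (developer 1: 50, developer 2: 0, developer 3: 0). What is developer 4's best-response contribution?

Others' total = 50. Contributing 40 brings total to 90 ≥ 90: gain V − κ_4 = 40.
Best response: 40.

40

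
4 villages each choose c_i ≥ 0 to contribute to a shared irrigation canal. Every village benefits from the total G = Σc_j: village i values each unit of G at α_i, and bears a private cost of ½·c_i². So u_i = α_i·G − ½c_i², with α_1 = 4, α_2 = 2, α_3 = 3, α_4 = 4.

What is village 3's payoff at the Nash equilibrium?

Village i's FOC: ∂u_i/∂c_i = α_i − c_i = 0, so c_i* = α_i.
NE contributions = (4, 2, 3, 4); G = 13.
u_3 = α_3·G − ½·(c_3)² = 3·13 − ½·3² = 34.5.

34.5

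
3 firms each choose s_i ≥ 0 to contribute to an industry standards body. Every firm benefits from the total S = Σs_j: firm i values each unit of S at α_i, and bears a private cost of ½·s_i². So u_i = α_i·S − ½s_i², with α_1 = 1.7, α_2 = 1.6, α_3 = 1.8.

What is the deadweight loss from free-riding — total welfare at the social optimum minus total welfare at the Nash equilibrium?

17.35

Firm i's FOC: ∂u_i/∂s_i = α_i − s_i = 0, so s_i* = α_i.
NE contributions = (1.7, 1.6, 1.8); S = 5.1.
W^NE = (Σα)·S − ½Σα_i² = 5.1² − ½·8.69 = 21.665.
Planner sets s_i = Σα_j = 5.1 for every i, so S^SO = 3·5.1 = 15.3.
W^SO = (Σα)·S^SO − ½·3·(Σα)² = (3/2)·5.1² = 39.015.
Deadweight loss = W^SO − W^NE = 17.35.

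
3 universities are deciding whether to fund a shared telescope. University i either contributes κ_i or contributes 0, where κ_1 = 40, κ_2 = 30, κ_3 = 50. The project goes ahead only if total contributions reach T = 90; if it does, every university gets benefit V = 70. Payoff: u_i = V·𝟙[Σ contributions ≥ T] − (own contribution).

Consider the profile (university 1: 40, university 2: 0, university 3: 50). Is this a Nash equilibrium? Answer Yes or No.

Yes

Total = 90 ≥ 90: provided.
University 1 (pledges 40, payoff 30): dropping to 0 → total 50, payoff 0. No gain.
University 2 (pledges 0, payoff 70): pledging 30 → total 120, payoff 40. No gain.
University 3 (pledges 50, payoff 20): dropping to 0 → total 40, payoff 0. No gain.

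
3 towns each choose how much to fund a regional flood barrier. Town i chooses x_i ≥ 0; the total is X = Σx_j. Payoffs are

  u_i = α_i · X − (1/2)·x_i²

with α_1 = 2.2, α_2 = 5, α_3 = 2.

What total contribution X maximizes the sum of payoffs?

27.6

Planner FOC: ∂(Σu_j)/∂x_i = (Σα_j) − x_i = 0, so x_i^SO = Σα_j = 9.2 for every i; X^SO = 27.6.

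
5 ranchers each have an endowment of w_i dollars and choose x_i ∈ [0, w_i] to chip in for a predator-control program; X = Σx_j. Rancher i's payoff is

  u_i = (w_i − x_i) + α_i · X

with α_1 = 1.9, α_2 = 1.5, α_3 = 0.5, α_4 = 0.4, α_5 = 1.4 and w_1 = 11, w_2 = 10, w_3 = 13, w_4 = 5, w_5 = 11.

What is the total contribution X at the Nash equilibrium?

∂u_i/∂x_i = α_i − 1, so rancher i contributes w_i if α_i > 1, else 0.
α_i > 1 for i ∈ {1, 2, 5}; NE contributions (11, 10, 0, 0, 11), X = 32.

32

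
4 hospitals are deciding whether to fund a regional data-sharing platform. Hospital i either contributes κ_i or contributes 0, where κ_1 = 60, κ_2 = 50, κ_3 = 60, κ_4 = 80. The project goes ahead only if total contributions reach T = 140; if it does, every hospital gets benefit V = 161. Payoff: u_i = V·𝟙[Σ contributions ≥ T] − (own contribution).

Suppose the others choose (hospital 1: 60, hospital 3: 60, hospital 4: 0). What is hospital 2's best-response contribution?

Others' total = 120. Contributing 50 brings total to 170 ≥ 140: gain V − κ_2 = 111.
Best response: 50.

50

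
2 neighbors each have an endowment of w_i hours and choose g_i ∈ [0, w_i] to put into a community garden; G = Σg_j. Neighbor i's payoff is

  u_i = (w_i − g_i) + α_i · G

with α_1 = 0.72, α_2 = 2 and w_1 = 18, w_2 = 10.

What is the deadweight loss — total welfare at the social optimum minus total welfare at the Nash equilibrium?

30.96

∂u_i/∂g_i = α_i − 1, so neighbor i contributes w_i if α_i > 1, else 0.
α_i > 1 for i ∈ {2}; NE contributions (0, 10), G = 10.
W^NE = Σw_i − G^NE + (Σα_i)·G^NE = 28 + 1.72·10 = 45.2.
Planner: ∂(Σu_j)/∂g_i = Σα_j − 1 = 1.72 > 0, so everyone contributes w_i; G^SO = 28, W^SO = 28 + 1.72·28 = 76.16.
Deadweight loss = 30.96.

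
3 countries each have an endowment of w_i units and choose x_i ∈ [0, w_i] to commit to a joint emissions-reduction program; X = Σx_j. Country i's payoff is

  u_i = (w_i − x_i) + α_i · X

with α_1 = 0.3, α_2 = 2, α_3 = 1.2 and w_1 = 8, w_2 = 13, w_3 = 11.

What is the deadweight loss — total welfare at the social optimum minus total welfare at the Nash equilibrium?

∂u_i/∂x_i = α_i − 1, so country i contributes w_i if α_i > 1, else 0.
α_i > 1 for i ∈ {2, 3}; NE contributions (0, 13, 11), X = 24.
W^NE = Σw_i − X^NE + (Σα_i)·X^NE = 32 + 2.5·24 = 92.
Planner: ∂(Σu_j)/∂x_i = Σα_j − 1 = 2.5 > 0, so everyone contributes w_i; X^SO = 32, W^SO = 32 + 2.5·32 = 112.
Deadweight loss = 20.

20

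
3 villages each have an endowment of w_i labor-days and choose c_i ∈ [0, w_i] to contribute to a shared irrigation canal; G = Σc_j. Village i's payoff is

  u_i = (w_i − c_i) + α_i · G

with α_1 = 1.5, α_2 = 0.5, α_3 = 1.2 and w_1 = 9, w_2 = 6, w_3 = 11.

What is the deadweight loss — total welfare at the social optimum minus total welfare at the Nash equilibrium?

13.2

∂u_i/∂c_i = α_i − 1, so village i contributes w_i if α_i > 1, else 0.
α_i > 1 for i ∈ {1, 3}; NE contributions (9, 0, 11), G = 20.
W^NE = Σw_i − G^NE + (Σα_i)·G^NE = 26 + 2.2·20 = 70.
Planner: ∂(Σu_j)/∂c_i = Σα_j − 1 = 2.2 > 0, so everyone contributes w_i; G^SO = 26, W^SO = 26 + 2.2·26 = 83.2.
Deadweight loss = 13.2.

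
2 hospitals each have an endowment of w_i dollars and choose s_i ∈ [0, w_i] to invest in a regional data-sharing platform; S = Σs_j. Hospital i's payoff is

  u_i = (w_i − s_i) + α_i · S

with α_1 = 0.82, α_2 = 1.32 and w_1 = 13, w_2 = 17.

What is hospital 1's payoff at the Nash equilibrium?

∂u_i/∂s_i = α_i − 1, so hospital i contributes w_i if α_i > 1, else 0.
α_i > 1 for i ∈ {2}; NE contributions (0, 17), S = 17.
u_1 = (13 − 0) + 0.82·17 = 26.94.

26.94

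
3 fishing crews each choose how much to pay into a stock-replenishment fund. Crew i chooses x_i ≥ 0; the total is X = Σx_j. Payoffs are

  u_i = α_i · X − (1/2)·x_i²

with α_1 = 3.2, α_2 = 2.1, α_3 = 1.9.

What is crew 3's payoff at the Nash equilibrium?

11.875

Crew i's FOC: ∂u_i/∂x_i = α_i − x_i = 0, so x_i* = α_i.
NE contributions = (3.2, 2.1, 1.9); X = 7.2.
u_3 = α_3·X − ½·(x_3)² = 1.9·7.2 − ½·1.9² = 11.875.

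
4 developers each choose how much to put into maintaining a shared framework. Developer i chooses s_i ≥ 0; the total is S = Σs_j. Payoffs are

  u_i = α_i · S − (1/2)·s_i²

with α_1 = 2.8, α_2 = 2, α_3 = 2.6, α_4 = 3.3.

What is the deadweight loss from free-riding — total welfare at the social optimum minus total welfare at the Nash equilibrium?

Developer i's FOC: ∂u_i/∂s_i = α_i − s_i = 0, so s_i* = α_i.
NE contributions = (2.8, 2, 2.6, 3.3); S = 10.7.
W^NE = (Σα)·S − ½Σα_i² = 10.7² − ½·29.49 = 99.745.
Planner sets s_i = Σα_j = 10.7 for every i, so S^SO = 4·10.7 = 42.8.
W^SO = (Σα)·S^SO − ½·4·(Σα)² = (4/2)·10.7² = 228.98.
Deadweight loss = W^SO − W^NE = 129.235.

129.235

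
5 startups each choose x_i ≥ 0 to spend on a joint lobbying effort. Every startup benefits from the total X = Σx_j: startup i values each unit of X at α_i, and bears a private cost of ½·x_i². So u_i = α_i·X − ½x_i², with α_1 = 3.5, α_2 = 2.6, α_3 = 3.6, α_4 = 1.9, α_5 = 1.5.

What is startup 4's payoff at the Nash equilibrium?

Startup i's FOC: ∂u_i/∂x_i = α_i − x_i = 0, so x_i* = α_i.
NE contributions = (3.5, 2.6, 3.6, 1.9, 1.5); X = 13.1.
u_4 = α_4·X − ½·(x_4)² = 1.9·13.1 − ½·1.9² = 23.085.

23.085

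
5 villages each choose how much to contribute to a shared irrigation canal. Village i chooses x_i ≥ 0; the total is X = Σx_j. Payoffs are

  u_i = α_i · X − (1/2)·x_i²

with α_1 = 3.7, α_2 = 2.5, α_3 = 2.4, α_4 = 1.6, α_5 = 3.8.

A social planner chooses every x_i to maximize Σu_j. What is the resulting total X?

Planner FOC: ∂(Σu_j)/∂x_i = (Σα_j) − x_i = 0, so x_i^SO = Σα_j = 14 for every i; X^SO = 70.

70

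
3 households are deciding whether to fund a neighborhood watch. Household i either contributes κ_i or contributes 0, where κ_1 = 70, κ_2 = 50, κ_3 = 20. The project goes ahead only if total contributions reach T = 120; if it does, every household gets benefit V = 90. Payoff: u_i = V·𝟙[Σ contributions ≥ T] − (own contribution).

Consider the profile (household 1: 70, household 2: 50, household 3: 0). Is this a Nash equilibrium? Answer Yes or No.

Total = 120 ≥ 120: provided.
Household 1 (pledges 70, payoff 20): dropping to 0 → total 50, payoff 0. No gain.
Household 2 (pledges 50, payoff 40): dropping to 0 → total 70, payoff 0. No gain.
Household 3 (pledges 0, payoff 90): pledging 20 → total 140, payoff 70. No gain.

Yes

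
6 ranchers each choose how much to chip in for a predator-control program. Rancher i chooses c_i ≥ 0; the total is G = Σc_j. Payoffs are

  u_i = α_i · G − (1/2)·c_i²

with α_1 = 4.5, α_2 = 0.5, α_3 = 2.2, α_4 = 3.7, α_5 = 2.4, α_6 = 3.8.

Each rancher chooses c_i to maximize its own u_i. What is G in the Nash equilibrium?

17.1

Rancher i's FOC: ∂u_i/∂c_i = α_i − c_i = 0, so c_i* = α_i.
NE contributions = (4.5, 0.5, 2.2, 3.7, 2.4, 3.8); G = 17.1.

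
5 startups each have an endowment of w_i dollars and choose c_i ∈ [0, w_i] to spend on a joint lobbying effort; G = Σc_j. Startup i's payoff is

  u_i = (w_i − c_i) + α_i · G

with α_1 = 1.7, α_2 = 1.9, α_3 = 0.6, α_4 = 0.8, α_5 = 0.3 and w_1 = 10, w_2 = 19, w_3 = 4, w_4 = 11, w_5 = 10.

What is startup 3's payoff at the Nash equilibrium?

21.4

∂u_i/∂c_i = α_i − 1, so startup i contributes w_i if α_i > 1, else 0.
α_i > 1 for i ∈ {1, 2}; NE contributions (10, 19, 0, 0, 0), G = 29.
u_3 = (4 − 0) + 0.6·29 = 21.4.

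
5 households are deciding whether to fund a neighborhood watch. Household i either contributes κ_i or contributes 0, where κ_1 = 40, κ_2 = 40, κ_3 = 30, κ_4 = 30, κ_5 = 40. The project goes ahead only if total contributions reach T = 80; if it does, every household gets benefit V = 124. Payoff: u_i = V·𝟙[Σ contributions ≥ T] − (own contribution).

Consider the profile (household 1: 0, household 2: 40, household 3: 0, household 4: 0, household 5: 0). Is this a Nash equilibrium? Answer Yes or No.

No

Total = 40 < 80: not provided.
Household 1 (pledges 0, payoff 0): pledging 40 → total 80, payoff 84. Profitable deviation.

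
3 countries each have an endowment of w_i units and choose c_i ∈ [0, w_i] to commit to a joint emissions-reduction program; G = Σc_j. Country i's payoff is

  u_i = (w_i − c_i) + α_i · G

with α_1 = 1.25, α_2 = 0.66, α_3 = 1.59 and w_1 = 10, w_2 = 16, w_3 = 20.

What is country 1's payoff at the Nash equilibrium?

∂u_i/∂c_i = α_i − 1, so country i contributes w_i if α_i > 1, else 0.
α_i > 1 for i ∈ {1, 3}; NE contributions (10, 0, 20), G = 30.
u_1 = (10 − 10) + 1.25·30 = 37.5.

37.5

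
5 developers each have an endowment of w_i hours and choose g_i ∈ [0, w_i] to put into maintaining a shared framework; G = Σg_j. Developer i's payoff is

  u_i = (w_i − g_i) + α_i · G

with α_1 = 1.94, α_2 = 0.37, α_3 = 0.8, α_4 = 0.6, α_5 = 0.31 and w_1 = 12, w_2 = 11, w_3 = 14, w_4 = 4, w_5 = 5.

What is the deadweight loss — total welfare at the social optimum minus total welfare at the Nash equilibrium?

102.68

∂u_i/∂g_i = α_i − 1, so developer i contributes w_i if α_i > 1, else 0.
α_i > 1 for i ∈ {1}; NE contributions (12, 0, 0, 0, 0), G = 12.
W^NE = Σw_i − G^NE + (Σα_i)·G^NE = 46 + 3.02·12 = 82.24.
Planner: ∂(Σu_j)/∂g_i = Σα_j − 1 = 3.02 > 0, so everyone contributes w_i; G^SO = 46, W^SO = 46 + 3.02·46 = 184.92.
Deadweight loss = 102.68.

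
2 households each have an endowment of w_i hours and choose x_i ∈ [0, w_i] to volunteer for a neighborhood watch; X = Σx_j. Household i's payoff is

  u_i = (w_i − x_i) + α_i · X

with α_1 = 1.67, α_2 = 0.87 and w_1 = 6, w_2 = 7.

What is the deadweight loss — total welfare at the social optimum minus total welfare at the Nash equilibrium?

10.78

∂u_i/∂x_i = α_i − 1, so household i contributes w_i if α_i > 1, else 0.
α_i > 1 for i ∈ {1}; NE contributions (6, 0), X = 6.
W^NE = Σw_i − X^NE + (Σα_i)·X^NE = 13 + 1.54·6 = 22.24.
Planner: ∂(Σu_j)/∂x_i = Σα_j − 1 = 1.54 > 0, so everyone contributes w_i; X^SO = 13, W^SO = 13 + 1.54·13 = 33.02.
Deadweight loss = 10.78.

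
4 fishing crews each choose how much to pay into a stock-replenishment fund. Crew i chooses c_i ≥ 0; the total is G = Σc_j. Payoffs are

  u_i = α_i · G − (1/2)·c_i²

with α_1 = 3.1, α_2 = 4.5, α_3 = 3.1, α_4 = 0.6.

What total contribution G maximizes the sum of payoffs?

Planner FOC: ∂(Σu_j)/∂c_i = (Σα_j) − c_i = 0, so c_i^SO = Σα_j = 11.3 for every i; G^SO = 45.2.

45.2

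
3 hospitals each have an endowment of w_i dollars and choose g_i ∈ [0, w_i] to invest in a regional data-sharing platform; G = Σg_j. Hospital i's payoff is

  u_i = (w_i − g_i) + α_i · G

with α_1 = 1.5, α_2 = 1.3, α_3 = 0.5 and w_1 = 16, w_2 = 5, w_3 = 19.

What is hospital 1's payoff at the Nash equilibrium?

∂u_i/∂g_i = α_i − 1, so hospital i contributes w_i if α_i > 1, else 0.
α_i > 1 for i ∈ {1, 2}; NE contributions (16, 5, 0), G = 21.
u_1 = (16 − 16) + 1.5·21 = 31.5.

31.5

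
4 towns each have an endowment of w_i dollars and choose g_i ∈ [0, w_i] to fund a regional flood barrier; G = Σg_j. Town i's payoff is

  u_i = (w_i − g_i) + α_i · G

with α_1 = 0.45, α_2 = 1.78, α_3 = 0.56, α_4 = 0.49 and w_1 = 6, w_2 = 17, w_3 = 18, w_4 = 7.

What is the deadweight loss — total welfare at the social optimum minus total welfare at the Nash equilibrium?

∂u_i/∂g_i = α_i − 1, so town i contributes w_i if α_i > 1, else 0.
α_i > 1 for i ∈ {2}; NE contributions (0, 17, 0, 0), G = 17.
W^NE = Σw_i − G^NE + (Σα_i)·G^NE = 48 + 2.28·17 = 86.76.
Planner: ∂(Σu_j)/∂g_i = Σα_j − 1 = 2.28 > 0, so everyone contributes w_i; G^SO = 48, W^SO = 48 + 2.28·48 = 157.44.
Deadweight loss = 70.68.

70.68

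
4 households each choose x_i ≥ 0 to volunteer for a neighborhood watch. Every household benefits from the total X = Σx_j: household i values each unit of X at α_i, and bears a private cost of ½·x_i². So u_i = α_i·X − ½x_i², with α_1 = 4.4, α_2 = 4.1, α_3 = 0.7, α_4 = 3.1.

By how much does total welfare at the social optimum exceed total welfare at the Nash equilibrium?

174.425

Household i's FOC: ∂u_i/∂x_i = α_i − x_i = 0, so x_i* = α_i.
NE contributions = (4.4, 4.1, 0.7, 3.1); X = 12.3.
W^NE = (Σα)·X − ½Σα_i² = 12.3² − ½·46.27 = 128.155.
Planner sets x_i = Σα_j = 12.3 for every i, so X^SO = 4·12.3 = 49.2.
W^SO = (Σα)·X^SO − ½·4·(Σα)² = (4/2)·12.3² = 302.58.
Deadweight loss = W^SO − W^NE = 174.425.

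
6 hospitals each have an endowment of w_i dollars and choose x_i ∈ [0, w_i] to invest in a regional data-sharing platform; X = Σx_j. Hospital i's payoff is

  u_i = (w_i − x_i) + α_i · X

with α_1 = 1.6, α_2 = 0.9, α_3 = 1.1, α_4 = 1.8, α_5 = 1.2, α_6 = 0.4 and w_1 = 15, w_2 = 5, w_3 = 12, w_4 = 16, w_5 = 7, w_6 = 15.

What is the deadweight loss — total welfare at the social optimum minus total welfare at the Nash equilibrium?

120

∂u_i/∂x_i = α_i − 1, so hospital i contributes w_i if α_i > 1, else 0.
α_i > 1 for i ∈ {1, 3, 4, 5}; NE contributions (15, 0, 12, 16, 7, 0), X = 50.
W^NE = Σw_i − X^NE + (Σα_i)·X^NE = 70 + 6·50 = 370.
Planner: ∂(Σu_j)/∂x_i = Σα_j − 1 = 6 > 0, so everyone contributes w_i; X^SO = 70, W^SO = 70 + 6·70 = 490.
Deadweight loss = 120.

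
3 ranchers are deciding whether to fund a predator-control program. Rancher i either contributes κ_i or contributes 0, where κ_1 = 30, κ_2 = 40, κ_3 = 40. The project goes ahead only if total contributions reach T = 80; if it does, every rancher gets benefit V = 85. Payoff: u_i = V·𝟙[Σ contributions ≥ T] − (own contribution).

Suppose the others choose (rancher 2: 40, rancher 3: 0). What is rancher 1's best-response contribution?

0

Others' total = 40. Even contributing 30 gives 70 < 80: no benefit either way.
Best response: 0.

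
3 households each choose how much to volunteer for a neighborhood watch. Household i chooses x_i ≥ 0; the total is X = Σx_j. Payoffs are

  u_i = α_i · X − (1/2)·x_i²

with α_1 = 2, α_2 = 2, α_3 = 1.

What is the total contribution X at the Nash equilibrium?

5

Household i's FOC: ∂u_i/∂x_i = α_i − x_i = 0, so x_i* = α_i.
NE contributions = (2, 2, 1); X = 5.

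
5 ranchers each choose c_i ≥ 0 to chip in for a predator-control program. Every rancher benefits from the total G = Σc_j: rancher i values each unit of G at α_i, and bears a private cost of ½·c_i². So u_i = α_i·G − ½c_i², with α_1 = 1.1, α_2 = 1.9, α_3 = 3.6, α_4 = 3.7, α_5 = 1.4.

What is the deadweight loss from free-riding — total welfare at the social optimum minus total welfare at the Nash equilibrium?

Rancher i's FOC: ∂u_i/∂c_i = α_i − c_i = 0, so c_i* = α_i.
NE contributions = (1.1, 1.9, 3.6, 3.7, 1.4); G = 11.7.
W^NE = (Σα)·G − ½Σα_i² = 11.7² − ½·33.43 = 120.175.
Planner sets c_i = Σα_j = 11.7 for every i, so G^SO = 5·11.7 = 58.5.
W^SO = (Σα)·G^SO − ½·5·(Σα)² = (5/2)·11.7² = 342.225.
Deadweight loss = W^SO − W^NE = 222.05.

222.05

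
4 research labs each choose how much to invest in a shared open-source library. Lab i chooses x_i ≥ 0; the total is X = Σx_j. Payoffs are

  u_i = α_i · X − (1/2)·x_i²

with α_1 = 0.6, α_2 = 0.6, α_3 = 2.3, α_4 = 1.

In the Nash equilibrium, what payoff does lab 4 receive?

Lab i's FOC: ∂u_i/∂x_i = α_i − x_i = 0, so x_i* = α_i.
NE contributions = (0.6, 0.6, 2.3, 1); X = 4.5.
u_4 = α_4·X − ½·(x_4)² = 1·4.5 − ½·1² = 4.

4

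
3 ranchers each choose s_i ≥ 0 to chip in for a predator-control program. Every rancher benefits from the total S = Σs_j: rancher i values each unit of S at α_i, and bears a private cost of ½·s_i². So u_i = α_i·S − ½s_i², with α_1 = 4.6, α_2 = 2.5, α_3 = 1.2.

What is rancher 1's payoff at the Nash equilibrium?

Rancher i's FOC: ∂u_i/∂s_i = α_i − s_i = 0, so s_i* = α_i.
NE contributions = (4.6, 2.5, 1.2); S = 8.3.
u_1 = α_1·S − ½·(s_1)² = 4.6·8.3 − ½·4.6² = 27.6.

27.6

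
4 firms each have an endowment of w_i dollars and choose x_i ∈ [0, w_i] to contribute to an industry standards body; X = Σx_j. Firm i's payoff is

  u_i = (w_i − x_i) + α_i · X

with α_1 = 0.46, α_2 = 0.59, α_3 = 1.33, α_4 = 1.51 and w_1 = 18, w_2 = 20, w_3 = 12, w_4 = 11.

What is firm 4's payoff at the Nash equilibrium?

34.73

∂u_i/∂x_i = α_i − 1, so firm i contributes w_i if α_i > 1, else 0.
α_i > 1 for i ∈ {3, 4}; NE contributions (0, 0, 12, 11), X = 23.
u_4 = (11 − 11) + 1.51·23 = 34.73.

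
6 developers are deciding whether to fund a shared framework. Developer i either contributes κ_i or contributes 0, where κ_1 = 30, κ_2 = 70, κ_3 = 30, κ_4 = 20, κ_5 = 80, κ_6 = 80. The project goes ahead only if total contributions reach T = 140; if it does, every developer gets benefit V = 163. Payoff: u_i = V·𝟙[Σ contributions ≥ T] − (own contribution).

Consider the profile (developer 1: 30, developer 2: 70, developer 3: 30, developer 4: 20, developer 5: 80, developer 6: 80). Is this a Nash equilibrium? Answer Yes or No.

Total = 310 ≥ 140: provided.
Developer 1 (pledges 30, payoff 133): dropping to 0 → total 280, payoff 163. Profitable deviation.

No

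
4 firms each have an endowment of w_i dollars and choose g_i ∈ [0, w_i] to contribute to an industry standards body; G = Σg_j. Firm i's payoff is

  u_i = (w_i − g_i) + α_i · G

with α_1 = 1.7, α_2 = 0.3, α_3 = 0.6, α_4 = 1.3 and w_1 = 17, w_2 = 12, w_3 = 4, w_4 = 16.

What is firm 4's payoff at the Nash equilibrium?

∂u_i/∂g_i = α_i − 1, so firm i contributes w_i if α_i > 1, else 0.
α_i > 1 for i ∈ {1, 4}; NE contributions (17, 0, 0, 16), G = 33.
u_4 = (16 − 16) + 1.3·33 = 42.9.

42.9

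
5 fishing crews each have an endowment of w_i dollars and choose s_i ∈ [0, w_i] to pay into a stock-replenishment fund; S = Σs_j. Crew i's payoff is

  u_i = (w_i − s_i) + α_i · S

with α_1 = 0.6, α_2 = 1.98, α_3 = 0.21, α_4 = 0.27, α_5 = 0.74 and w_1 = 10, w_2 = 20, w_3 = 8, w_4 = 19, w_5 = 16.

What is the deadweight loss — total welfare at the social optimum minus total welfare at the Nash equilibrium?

∂u_i/∂s_i = α_i − 1, so crew i contributes w_i if α_i > 1, else 0.
α_i > 1 for i ∈ {2}; NE contributions (0, 20, 0, 0, 0), S = 20.
W^NE = Σw_i − S^NE + (Σα_i)·S^NE = 73 + 2.8·20 = 129.
Planner: ∂(Σu_j)/∂s_i = Σα_j − 1 = 2.8 > 0, so everyone contributes w_i; S^SO = 73, W^SO = 73 + 2.8·73 = 277.4.
Deadweight loss = 148.4.

148.4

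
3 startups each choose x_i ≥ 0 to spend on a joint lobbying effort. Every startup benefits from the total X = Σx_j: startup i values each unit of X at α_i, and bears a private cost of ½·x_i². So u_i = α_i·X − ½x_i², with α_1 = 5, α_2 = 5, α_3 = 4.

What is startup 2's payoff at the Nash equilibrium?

57.5

Startup i's FOC: ∂u_i/∂x_i = α_i − x_i = 0, so x_i* = α_i.
NE contributions = (5, 5, 4); X = 14.
u_2 = α_2·X − ½·(x_2)² = 5·14 − ½·5² = 57.5.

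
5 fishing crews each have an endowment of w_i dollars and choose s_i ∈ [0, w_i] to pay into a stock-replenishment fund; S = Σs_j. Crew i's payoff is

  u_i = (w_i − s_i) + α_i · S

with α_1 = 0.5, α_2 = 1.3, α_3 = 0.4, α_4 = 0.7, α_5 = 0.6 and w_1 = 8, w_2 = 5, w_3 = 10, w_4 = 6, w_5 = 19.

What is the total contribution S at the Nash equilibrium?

∂u_i/∂s_i = α_i − 1, so crew i contributes w_i if α_i > 1, else 0.
α_i > 1 for i ∈ {2}; NE contributions (0, 5, 0, 0, 0), S = 5.

5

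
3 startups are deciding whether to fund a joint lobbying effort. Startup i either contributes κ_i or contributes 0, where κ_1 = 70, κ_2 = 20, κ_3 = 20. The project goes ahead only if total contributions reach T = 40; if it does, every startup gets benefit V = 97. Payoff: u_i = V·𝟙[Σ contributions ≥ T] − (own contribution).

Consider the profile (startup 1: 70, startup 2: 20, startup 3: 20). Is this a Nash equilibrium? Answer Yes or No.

Total = 110 ≥ 40: provided.
Startup 1 (pledges 70, payoff 27): dropping to 0 → total 40, payoff 97. Profitable deviation.

No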